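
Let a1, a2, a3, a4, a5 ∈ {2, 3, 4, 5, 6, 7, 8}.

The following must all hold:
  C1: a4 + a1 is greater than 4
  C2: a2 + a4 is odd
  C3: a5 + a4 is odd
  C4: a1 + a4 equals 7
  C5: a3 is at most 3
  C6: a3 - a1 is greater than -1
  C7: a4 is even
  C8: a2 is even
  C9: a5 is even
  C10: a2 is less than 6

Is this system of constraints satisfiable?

Unsatisfiable

Constraint 9 makes a5 even and constraint 7 makes a4 even, so a5 + a4 must be even. Constraint 3 says a5 + a4 is odd — contradiction.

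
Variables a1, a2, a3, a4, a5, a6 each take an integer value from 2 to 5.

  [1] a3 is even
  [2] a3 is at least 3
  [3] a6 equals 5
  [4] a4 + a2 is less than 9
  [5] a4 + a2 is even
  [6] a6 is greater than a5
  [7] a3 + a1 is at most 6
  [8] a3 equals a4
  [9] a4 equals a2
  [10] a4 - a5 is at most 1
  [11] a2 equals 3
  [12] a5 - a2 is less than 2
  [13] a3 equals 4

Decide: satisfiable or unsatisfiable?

Unsatisfiable

Constraint 13 fixes a3 = 4 and constraint 11 fixes a2 = 3. Constraints 8 and 9 give a3 = a4 = a2, so a3 = a2. But 4 ≠ 3 — contradiction.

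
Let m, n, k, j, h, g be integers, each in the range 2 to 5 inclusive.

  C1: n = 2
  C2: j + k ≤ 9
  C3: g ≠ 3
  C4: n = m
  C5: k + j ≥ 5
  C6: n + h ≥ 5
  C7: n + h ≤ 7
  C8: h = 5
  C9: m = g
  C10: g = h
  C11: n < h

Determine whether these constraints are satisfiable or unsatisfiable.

Constraint 1 fixes n = 2 and constraint 8 fixes h = 5. Constraints 4, 9, and 10 give n = m = g = h, so n = h. But 2 ≠ 5 — contradiction.

Unsatisfiable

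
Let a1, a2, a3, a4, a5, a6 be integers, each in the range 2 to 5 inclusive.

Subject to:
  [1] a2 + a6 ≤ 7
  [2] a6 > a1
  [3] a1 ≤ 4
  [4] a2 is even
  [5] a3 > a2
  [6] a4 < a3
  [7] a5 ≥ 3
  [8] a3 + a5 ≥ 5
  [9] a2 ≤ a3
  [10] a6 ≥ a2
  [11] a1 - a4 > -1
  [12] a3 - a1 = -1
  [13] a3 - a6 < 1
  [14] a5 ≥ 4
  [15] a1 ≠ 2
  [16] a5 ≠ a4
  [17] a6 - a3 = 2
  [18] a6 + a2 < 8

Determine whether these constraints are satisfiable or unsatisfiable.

Satisfiable

The assignment a1 = 4, a2 = 2, a3 = 3, a4 = 2, a5 = 5, a6 = 5 works:
  constraint 1 holds since a2 + a6 = 7.
  constraint 8 holds since a3 + a5 = 8.
  constraint 11 holds since a1 - a4 = 2.
The rest check out directly.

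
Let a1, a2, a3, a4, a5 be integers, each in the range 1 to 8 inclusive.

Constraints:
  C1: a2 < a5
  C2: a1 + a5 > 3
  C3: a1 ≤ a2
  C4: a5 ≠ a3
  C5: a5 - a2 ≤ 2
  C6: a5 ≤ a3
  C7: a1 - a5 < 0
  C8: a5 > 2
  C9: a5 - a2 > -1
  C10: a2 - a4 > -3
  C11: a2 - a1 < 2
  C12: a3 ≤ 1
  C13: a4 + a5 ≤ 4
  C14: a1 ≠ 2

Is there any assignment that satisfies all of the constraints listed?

From constraint 8: a5 ≥ 3. From constraints 6 and 12: a5 ≤ a3 and a3 ≤ 1, so a5 ≤ 1. But 1 < 3, so no value of a5 works.

Unsatisfiable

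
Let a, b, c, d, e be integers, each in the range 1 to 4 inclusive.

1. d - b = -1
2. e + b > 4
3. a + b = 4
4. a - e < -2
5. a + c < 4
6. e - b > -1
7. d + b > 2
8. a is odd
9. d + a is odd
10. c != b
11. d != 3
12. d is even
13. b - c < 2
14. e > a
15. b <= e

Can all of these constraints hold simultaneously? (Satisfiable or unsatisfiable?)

Satisfiable

Setting (a, b, c, d, e) = (1, 3, 2, 2, 4) satisfies everything: constraint 1: d - b = -1; constraint 2: e + b = 7; constraint 3: a + b = 4, and the others follow.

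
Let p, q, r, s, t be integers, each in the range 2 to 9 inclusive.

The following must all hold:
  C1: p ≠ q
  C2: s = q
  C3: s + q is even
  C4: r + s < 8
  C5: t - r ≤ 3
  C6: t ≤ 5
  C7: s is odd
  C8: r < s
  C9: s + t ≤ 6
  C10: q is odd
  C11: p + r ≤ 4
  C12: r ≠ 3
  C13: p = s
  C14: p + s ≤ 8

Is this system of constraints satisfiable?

Unsatisfiable

From constraints 2 and 13, p = s = q, so p = q. But constraint 1 says p ≠ q. Contradiction.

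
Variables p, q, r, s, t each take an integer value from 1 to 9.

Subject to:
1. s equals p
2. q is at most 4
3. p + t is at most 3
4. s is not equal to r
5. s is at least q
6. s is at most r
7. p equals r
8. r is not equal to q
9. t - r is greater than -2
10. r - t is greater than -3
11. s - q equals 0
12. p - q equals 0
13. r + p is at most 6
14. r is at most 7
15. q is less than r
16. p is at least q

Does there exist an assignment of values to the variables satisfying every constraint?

Unsatisfiable

From constraints 1 and 7, s = p = r, so s = r. But constraint 4 says s ≠ r. Contradiction.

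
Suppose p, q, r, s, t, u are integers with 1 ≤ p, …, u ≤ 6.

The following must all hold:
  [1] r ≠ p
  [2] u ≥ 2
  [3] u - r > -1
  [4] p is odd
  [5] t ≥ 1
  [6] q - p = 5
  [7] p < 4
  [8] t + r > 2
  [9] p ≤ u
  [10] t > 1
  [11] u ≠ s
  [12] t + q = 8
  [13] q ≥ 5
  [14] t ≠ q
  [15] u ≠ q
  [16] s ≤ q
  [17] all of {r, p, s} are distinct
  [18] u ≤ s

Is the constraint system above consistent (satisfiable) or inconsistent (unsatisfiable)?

Satisfiable

The assignment p = 1, q = 6, r = 2, s = 4, t = 2, u = 3 works:
  constraint 3 holds since u - r = 1.
  constraint 6 holds since q - p = 5.
The rest check out directly.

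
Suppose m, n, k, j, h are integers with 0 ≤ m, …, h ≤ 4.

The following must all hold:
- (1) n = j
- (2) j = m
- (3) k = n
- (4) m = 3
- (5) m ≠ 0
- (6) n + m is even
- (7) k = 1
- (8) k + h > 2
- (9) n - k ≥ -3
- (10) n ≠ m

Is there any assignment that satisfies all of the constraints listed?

Constraint 7 fixes k = 1 and constraint 4 fixes m = 3. Constraints 1, 2, and 3 give k = n = j = m, so k = m. But 1 ≠ 3 — contradiction.

Unsatisfiable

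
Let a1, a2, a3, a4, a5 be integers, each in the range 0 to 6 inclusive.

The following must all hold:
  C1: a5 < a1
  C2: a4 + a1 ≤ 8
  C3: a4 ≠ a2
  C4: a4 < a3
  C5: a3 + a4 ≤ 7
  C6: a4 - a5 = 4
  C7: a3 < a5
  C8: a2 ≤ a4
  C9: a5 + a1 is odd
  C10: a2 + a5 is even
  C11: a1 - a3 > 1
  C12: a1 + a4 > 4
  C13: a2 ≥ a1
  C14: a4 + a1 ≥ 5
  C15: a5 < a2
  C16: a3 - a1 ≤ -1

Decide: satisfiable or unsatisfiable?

Unsatisfiable

Constraints 1, 4, 7, 8, and 13 give a5 < a1, a1 ≤ a2, a2 ≤ a4, a4 < a3, a3 < a5. Chaining: a5 < a1 ≤ a2 ≤ a4 < a3 < a5, which forces a5 < a5 — impossible.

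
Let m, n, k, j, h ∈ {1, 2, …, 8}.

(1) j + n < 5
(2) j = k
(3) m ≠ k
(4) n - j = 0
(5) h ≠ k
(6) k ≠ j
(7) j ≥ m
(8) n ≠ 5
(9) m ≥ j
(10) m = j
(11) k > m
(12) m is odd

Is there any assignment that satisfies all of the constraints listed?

From constraints 2 and 10, m = j = k, so m = k. But constraint 3 says m ≠ k. Contradiction.

Unsatisfiable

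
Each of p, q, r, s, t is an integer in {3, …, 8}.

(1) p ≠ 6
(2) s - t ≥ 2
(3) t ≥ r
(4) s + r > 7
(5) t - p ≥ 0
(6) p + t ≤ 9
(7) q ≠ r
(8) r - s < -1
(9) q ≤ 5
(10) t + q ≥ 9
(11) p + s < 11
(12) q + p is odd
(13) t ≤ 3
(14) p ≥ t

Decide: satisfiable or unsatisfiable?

From constraint 13: t ≤ 3. From constraint 9: q ≤ 5. Hence t + q ≤ 8. But constraint 10 requires t + q ≥ 9, and 9 > 8. Contradiction.

Unsatisfiable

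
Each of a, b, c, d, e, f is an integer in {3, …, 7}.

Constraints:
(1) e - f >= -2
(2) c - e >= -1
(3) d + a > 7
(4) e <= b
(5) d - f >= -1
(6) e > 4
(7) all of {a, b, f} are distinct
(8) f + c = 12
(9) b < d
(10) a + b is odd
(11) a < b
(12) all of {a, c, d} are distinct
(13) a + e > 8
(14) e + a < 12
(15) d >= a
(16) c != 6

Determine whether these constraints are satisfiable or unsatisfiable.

Take a = 3, b = 6, c = 5, d = 7, e = 6, f = 7. Then constraint 1: e - f = -1; constraint 2: c - e = -1, and every other listed constraint is also met.

Satisfiable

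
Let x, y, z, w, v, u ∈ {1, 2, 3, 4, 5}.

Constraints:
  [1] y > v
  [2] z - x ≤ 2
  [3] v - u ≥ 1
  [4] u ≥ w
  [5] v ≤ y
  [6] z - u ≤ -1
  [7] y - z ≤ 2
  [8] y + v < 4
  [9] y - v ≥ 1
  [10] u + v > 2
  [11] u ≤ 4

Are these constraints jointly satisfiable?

Constraints 3, 6, 7, and 9 give z − y ≥ -2, y − v ≥ 1, v − u ≥ 1, u − z ≥ 1.
Adding all 4 inequalities: the left sides telescope to 0, and the right sides sum to (-2) + 1 + 1 + 1 = 1. So 0 ≥ 1, which is false.

Unsatisfiable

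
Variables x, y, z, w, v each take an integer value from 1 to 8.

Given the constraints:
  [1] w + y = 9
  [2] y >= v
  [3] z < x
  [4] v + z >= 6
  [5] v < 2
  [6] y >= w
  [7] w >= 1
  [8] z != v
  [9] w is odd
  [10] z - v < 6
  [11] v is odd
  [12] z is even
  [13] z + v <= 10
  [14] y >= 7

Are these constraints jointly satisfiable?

One satisfying assignment is x = 7, y = 8, z = 6, w = 1, v = 1.
For the less obvious constraints — constraint 1: w + y = 9; constraint 4: v + z = 7 — and the others hold by inspection.

Satisfiable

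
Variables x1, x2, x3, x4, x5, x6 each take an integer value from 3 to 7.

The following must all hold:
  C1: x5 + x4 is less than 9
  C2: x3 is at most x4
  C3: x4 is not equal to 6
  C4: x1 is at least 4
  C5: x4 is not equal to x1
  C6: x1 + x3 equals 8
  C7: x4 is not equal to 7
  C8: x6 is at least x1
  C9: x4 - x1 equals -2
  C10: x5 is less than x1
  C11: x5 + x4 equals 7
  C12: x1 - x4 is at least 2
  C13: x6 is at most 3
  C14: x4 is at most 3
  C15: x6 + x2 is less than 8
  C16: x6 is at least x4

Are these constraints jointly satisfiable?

From constraints 8 and 13: x1 ≤ x6 ≤ 3. From constraints 2 and 14: x3 ≤ x4 ≤ 3. Hence x1 + x3 ≤ 6. But constraint 6 requires x1 + x3 = 8, and 8 > 6. Contradiction.

Unsatisfiable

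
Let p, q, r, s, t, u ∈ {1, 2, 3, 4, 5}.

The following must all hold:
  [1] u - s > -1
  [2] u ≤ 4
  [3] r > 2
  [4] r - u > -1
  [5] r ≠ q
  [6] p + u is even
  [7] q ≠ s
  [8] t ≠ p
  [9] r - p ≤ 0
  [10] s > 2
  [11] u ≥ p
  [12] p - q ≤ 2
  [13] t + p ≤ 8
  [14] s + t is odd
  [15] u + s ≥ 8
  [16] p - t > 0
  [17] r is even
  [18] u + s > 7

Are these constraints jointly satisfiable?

Satisfiable

Try p = 4, q = 3, r = 4, s = 4, t = 1, u = 4.
Check constraint 1: u - s = 0; constraint 4: r - u = 0; constraint 9: r - p = 0. The remaining constraints are straightforward to verify.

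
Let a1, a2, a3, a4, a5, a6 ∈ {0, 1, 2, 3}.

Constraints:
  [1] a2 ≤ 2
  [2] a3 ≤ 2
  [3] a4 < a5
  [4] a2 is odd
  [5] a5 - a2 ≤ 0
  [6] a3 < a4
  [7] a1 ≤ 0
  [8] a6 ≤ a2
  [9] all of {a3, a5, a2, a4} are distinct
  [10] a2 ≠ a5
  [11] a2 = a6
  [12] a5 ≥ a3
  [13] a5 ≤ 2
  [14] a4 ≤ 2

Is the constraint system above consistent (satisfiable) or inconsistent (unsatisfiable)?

Constraints 1, 2, 13, and 14 confine each of a3, a5, a2, a4 to the 3 values {0, …, 2} (the domain already gives each ≥ 0).
Constraint 9 requires all 4 of them to be distinct, but only 3 values are available — impossible by the pigeonhole principle.

Unsatisfiable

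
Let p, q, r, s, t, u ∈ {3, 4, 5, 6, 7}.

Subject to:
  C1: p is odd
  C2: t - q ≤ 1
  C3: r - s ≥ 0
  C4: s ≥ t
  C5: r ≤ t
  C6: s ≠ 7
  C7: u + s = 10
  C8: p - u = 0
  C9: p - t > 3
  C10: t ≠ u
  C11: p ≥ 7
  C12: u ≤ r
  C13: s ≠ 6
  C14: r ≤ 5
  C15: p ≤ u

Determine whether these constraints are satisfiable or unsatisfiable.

Unsatisfiable

From constraints 11 and 15: u ≥ p and p ≥ 7, so u ≥ 7. From constraints 12 and 14: u ≤ r and r ≤ 5, so u ≤ 5. But 5 < 7, so no value of u works.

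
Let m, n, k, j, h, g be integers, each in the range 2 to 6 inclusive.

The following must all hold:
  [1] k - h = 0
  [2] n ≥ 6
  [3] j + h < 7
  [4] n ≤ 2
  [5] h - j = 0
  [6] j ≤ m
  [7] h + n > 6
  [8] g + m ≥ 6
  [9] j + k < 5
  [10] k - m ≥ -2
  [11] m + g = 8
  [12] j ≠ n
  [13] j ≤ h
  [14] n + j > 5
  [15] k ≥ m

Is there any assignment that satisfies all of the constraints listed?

Unsatisfiable

From constraint 2: n ≥ 6. From constraint 4: n ≤ 2. But 2 < 6, so no value of n works.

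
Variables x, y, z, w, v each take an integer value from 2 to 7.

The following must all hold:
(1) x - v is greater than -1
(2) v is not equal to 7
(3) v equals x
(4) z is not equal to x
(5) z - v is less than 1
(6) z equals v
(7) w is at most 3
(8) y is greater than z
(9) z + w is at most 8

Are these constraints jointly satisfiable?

Unsatisfiable

From constraints 3 and 6, z = v = x, so z = x. But constraint 4 says z ≠ x. Contradiction.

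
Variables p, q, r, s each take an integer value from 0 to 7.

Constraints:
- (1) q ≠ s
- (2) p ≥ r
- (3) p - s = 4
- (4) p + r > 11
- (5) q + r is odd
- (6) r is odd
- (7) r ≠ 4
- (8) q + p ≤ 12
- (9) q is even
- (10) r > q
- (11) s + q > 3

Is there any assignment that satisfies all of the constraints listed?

Satisfiable

The assignment p = 7, q = 2, r = 5, s = 3 works:
  constraint 3 holds since p - s = 4.
  constraint 4 holds since p + r = 12.
The rest check out directly.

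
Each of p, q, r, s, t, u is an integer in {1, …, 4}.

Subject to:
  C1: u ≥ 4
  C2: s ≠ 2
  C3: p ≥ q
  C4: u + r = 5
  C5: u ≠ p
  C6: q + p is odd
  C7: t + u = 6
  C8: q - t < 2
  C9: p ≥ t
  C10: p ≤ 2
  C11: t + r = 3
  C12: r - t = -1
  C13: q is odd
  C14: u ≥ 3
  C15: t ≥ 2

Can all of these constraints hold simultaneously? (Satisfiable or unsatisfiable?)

Setting (p, q, r, s, t, u) = (2, 1, 1, 4, 2, 4) satisfies everything: constraint 4: u + r = 5; constraint 7: t + u = 6; constraint 8: q - t = -1, and the others follow.

Satisfiable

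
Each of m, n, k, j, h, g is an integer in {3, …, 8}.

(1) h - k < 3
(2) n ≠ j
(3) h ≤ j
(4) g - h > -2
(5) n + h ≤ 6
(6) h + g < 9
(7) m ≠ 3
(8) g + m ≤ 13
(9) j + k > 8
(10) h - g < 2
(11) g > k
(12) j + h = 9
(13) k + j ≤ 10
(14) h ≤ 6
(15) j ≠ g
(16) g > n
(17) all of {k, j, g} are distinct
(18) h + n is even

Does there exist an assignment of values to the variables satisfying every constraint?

One satisfying assignment is m = 7, n = 3, k = 3, j = 6, h = 3, g = 4.
For the less obvious constraints — constraint 1: h - k = 0; constraint 4: g - h = 1 — and the others hold by inspection.

Satisfiable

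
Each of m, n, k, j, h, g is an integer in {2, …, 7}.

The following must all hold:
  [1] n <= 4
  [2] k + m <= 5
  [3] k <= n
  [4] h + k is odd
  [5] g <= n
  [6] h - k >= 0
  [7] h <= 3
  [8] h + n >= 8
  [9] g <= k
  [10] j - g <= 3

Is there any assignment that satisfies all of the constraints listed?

From constraint 7: h ≤ 3. From constraint 1: n ≤ 4. Hence h + n ≤ 7. But constraint 8 requires h + n ≥ 8, and 8 > 7. Contradiction.

Unsatisfiable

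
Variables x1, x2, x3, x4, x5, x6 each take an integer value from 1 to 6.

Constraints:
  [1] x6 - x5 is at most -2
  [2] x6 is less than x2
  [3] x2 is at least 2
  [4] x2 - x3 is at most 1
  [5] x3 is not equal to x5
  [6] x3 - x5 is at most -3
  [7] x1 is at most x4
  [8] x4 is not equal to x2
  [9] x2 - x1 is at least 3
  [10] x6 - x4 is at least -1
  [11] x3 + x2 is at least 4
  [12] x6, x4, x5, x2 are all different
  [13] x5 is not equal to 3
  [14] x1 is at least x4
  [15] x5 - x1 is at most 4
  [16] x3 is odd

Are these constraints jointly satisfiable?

Unsatisfiable

Constraints 4, 6, 9, and 15 give x3 − x2 ≥ -1, x2 − x1 ≥ 3, x1 − x5 ≥ -4, x5 − x3 ≥ 3.
Adding all 4 inequalities: the left sides telescope to 0, and the right sides sum to (-1) + 3 + (-4) + 3 = 1. So 0 ≥ 1, which is false.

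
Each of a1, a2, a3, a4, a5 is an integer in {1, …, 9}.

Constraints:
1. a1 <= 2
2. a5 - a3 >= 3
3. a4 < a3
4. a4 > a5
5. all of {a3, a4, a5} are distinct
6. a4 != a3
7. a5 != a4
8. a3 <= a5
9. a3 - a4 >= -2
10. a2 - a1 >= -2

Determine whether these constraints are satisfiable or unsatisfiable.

Constraints 3, 4, and 8 give a4 < a3, a3 ≤ a5, a5 < a4. Chaining: a4 < a3 ≤ a5 < a4, which forces a4 < a4 — impossible.

Unsatisfiable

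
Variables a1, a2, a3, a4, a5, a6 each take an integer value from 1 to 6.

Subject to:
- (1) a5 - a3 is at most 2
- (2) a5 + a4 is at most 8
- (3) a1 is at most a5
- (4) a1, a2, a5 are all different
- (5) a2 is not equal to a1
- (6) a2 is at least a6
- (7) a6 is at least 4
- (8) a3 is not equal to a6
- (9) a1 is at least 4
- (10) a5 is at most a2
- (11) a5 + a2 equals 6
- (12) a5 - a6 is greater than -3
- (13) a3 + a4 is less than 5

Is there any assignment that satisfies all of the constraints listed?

From constraints 3 and 9: a5 ≥ a1 ≥ 4. From constraints 6 and 7: a2 ≥ a6 ≥ 4. Hence a5 + a2 ≥ 8. But constraint 11 requires a5 + a2 = 6, and 6 < 8. Contradiction.

Unsatisfiable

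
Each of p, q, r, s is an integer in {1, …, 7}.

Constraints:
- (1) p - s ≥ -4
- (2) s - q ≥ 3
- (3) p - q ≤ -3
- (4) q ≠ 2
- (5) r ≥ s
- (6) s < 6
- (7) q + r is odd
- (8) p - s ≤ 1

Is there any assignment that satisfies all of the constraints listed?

Constraints 1, 2, and 3 give p − s ≥ -4, s − q ≥ 3, q − p ≥ 3.
Adding all 3 inequalities: the left sides telescope to 0, and the right sides sum to (-4) + 3 + 3 = 2. So 0 ≥ 2, which is false.

Unsatisfiable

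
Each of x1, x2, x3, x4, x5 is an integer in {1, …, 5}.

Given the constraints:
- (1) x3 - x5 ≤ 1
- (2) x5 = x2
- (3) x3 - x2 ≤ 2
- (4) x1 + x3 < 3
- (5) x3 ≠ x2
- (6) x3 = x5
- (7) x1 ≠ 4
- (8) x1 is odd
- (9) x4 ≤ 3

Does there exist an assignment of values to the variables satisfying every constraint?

From constraints 2 and 6, x3 = x5 = x2, so x3 = x2. But constraint 5 says x3 ≠ x2. Contradiction.

Unsatisfiable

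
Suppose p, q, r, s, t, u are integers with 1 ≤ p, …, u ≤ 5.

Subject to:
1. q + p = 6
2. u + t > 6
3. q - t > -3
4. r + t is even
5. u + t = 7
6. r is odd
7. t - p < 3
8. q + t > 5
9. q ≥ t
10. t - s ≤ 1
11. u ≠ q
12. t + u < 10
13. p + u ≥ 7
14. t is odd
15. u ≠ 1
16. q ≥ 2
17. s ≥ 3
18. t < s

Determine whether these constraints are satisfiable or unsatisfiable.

Satisfiable

The assignment p = 3, q = 3, r = 1, s = 4, t = 3, u = 4 works:
  constraint 1 holds since q + p = 6.
  constraint 2 holds since u + t = 7.
  constraint 3 holds since q - t = 0.
The rest check out directly.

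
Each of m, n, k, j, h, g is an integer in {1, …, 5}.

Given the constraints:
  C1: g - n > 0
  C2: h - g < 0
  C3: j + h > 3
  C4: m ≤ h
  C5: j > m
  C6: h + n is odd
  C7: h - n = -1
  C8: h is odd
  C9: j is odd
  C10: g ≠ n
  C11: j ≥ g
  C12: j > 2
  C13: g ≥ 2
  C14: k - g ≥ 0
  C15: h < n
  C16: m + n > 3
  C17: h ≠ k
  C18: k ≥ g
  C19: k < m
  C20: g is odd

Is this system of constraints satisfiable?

Constraints 1, 4, 15, 18, and 19 give m ≤ h, h < n, n < g, g ≤ k, k < m. Chaining: m ≤ h < n < g ≤ k < m, which forces m < m — impossible.

Unsatisfiable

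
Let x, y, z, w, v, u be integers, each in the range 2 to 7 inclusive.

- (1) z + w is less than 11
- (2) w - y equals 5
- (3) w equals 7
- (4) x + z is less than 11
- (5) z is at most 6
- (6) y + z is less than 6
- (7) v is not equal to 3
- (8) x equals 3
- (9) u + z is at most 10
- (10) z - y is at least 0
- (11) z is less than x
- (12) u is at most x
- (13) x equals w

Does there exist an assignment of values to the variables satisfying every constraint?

Constraint 8 fixes x = 3 and constraint 3 fixes w = 7, but constraint 13 requires x = w. Since 3 ≠ 7, contradiction.

Unsatisfiable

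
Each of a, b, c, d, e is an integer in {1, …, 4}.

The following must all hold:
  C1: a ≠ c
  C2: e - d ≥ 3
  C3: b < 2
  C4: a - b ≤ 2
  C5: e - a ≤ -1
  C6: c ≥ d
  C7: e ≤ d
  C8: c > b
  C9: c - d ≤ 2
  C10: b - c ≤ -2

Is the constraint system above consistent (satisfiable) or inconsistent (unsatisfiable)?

Unsatisfiable

Constraints 2, 4, 5, 9, and 10 give d − c ≥ -2, c − b ≥ 2, b − a ≥ -2, a − e ≥ 1, e − d ≥ 3.
Adding all 5 inequalities: the left sides telescope to 0, and the right sides sum to (-2) + 2 + (-2) + 1 + 3 = 2. So 0 ≥ 2, which is false.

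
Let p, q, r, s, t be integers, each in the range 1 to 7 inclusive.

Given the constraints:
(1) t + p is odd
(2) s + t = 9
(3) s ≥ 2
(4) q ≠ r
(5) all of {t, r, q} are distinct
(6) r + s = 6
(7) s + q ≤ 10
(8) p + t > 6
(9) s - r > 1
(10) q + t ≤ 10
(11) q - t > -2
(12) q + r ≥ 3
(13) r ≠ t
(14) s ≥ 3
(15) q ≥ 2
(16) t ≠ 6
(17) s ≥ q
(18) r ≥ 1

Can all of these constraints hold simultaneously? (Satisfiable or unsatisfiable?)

One satisfying assignment is p = 2, q = 4, r = 2, s = 4, t = 5.
For the less obvious constraints — constraint 2: s + t = 9; constraint 6: r + s = 6 — and the others hold by inspection.

Satisfiable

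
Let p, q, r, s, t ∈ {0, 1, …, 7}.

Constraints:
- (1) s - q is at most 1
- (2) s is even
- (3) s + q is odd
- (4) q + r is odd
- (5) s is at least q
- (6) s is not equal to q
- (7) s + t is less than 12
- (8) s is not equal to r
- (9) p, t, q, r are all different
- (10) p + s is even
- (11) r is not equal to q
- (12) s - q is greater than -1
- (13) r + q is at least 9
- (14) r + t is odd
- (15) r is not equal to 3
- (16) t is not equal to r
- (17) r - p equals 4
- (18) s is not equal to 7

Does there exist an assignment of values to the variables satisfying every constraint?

Try p = 2, q = 3, r = 6, s = 4, t = 7.
Check constraint 1: s - q = 1; constraint 7: s + t = 11; constraint 12: s - q = 1. The remaining constraints are straightforward to verify.

Satisfiable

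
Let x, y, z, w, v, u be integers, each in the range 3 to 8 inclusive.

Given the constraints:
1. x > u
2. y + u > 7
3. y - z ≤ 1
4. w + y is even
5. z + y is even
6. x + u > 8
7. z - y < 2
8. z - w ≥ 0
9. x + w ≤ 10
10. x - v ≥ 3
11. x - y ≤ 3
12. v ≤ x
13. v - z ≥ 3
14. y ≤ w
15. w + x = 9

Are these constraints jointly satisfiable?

Constraints 3, 10, 11, and 13 give z − y ≥ -1, y − x ≥ -3, x − v ≥ 3, v − z ≥ 3.
Adding all 4 inequalities: the left sides telescope to 0, and the right sides sum to (-1) + (-3) + 3 + 3 = 2. So 0 ≥ 2, which is false.

Unsatisfiable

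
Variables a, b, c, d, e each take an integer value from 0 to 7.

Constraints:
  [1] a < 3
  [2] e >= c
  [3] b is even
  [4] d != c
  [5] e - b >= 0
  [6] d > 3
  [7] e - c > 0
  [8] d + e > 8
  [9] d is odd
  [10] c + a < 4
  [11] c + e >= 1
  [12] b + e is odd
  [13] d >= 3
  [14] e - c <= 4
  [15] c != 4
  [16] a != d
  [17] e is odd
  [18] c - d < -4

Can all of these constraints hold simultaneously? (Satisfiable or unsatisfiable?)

Setting (a, b, c, d, e) = (1, 0, 0, 7, 3) satisfies everything: constraint 5: e - b = 3; constraint 7: e - c = 3, and the others follow.

Satisfiable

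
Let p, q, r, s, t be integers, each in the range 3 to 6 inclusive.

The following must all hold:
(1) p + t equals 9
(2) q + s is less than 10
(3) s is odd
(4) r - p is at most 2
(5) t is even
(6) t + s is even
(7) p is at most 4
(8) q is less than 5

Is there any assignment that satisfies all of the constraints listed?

Constraint 5 makes t even and constraint 3 makes s odd, so t + s must be odd. Constraint 6 says t + s is even — contradiction.

Unsatisfiable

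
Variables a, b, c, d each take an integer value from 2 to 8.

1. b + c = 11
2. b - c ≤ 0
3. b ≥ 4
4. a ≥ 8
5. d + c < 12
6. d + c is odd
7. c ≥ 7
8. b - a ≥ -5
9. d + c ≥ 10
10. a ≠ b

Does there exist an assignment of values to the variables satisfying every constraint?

Setting (a, b, c, d) = (8, 4, 7, 4) satisfies everything: constraint 1: b + c = 11; constraint 2: b - c = -3, and the others follow.

Satisfiable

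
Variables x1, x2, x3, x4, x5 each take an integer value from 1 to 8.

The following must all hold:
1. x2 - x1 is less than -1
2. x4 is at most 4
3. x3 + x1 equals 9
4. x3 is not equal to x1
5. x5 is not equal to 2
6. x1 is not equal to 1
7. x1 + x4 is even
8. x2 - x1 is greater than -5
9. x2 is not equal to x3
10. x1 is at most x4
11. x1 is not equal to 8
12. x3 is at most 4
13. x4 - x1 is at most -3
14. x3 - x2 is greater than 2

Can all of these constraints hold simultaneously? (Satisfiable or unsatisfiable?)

Unsatisfiable

From constraint 12: x3 ≤ 4. From constraints 2 and 10: x1 ≤ x4 ≤ 4. Hence x3 + x1 ≤ 8. But constraint 3 requires x3 + x1 = 9, and 9 > 8. Contradiction.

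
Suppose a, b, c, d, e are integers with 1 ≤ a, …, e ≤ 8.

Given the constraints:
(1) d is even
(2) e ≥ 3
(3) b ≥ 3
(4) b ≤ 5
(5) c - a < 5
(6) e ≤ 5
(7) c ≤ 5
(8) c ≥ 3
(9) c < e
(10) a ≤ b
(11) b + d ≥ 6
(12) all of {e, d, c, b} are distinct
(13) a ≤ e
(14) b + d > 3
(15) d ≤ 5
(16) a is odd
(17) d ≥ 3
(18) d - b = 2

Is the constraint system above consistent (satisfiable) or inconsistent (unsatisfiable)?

Constraints 2, 3, 4, 6, 7, 8, 15, and 17 confine each of e, d, c, b to the 3 values {3, …, 5}.
Constraint 12 requires all 4 of them to be distinct, but only 3 values are available — impossible by the pigeonhole principle.

Unsatisfiable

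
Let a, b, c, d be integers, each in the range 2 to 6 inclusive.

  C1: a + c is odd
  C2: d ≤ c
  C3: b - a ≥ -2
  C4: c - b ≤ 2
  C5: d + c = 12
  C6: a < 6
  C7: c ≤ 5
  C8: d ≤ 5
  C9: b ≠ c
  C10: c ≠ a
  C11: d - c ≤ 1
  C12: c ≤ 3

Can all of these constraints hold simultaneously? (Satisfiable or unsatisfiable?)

From constraint 8: d ≤ 5. From constraint 7: c ≤ 5. Hence d + c ≤ 10. But constraint 5 requires d + c = 12, and 12 > 10. Contradiction.

Unsatisfiable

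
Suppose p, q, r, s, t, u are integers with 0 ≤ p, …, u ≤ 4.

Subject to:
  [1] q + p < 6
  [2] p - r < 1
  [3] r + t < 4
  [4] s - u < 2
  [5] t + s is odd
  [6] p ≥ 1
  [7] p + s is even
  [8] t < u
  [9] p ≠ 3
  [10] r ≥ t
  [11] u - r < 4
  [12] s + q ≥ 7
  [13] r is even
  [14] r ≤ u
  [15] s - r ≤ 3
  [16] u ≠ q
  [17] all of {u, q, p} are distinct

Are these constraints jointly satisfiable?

Satisfiable

Try p = 1, q = 4, r = 2, s = 3, t = 0, u = 3.
Check constraint 1: q + p = 5; constraint 2: p - r = -1; constraint 3: r + t = 2. The remaining constraints are straightforward to verify.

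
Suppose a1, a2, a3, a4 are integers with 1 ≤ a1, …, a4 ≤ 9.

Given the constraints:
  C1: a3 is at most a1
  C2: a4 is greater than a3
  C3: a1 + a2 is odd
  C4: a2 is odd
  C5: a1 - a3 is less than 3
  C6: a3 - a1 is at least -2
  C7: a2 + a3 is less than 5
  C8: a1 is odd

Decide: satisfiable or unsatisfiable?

Unsatisfiable

Constraint 8 makes a1 odd and constraint 4 makes a2 odd, so a1 + a2 must be even. Constraint 3 says a1 + a2 is odd — contradiction.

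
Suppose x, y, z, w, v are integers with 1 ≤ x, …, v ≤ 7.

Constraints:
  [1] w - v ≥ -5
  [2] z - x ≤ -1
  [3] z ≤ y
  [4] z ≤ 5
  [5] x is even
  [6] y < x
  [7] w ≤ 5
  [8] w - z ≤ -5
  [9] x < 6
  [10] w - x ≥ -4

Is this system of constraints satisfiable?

Constraints 2, 8, and 10 give x − z ≥ 1, z − w ≥ 5, w − x ≥ -4.
Adding all 3 inequalities: the left sides telescope to 0, and the right sides sum to 1 + 5 + (-4) = 2. So 0 ≥ 2, which is false.

Unsatisfiable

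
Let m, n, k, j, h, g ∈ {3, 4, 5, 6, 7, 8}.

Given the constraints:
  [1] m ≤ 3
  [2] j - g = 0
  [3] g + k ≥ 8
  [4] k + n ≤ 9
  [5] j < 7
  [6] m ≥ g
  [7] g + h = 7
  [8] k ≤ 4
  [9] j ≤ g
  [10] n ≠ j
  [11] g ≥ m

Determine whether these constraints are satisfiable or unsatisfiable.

Unsatisfiable

From constraints 1 and 6: g ≤ m ≤ 3. From constraint 8: k ≤ 4. Hence g + k ≤ 7. But constraint 3 requires g + k ≥ 8, and 8 > 7. Contradiction.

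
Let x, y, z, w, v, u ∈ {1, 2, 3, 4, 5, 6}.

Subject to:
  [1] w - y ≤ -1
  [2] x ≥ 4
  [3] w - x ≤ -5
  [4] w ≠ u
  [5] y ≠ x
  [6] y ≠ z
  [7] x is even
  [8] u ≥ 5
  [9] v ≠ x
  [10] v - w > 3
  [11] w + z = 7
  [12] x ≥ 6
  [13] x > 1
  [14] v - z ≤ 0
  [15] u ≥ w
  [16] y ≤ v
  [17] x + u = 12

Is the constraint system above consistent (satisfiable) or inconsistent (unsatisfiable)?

Satisfiable

The assignment x = 6, y = 5, z = 6, w = 1, v = 5, u = 6 works:
  constraint 1 holds since w - y = -4.
  constraint 3 holds since w - x = -5.
  constraint 10 holds since v - w = 4.
The rest check out directly.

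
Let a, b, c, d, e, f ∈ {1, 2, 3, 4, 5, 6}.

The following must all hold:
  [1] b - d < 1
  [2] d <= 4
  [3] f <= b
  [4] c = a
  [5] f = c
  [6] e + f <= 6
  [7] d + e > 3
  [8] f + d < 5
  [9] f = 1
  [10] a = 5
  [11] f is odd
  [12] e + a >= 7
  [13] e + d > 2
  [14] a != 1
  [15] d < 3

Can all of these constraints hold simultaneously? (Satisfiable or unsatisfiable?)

Unsatisfiable

Constraint 9 fixes f = 1 and constraint 10 fixes a = 5. Constraints 4 and 5 give f = c = a, so f = a. But 1 ≠ 5 — contradiction.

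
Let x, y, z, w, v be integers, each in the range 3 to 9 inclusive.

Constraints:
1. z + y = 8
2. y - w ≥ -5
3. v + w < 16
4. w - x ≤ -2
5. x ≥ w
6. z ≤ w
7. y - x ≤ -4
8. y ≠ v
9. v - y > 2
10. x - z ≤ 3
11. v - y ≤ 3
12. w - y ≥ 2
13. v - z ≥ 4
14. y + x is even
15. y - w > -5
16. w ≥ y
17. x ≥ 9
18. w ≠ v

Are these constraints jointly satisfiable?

Unsatisfiable

Constraints 4, 10, 11, 12, and 13 give x − w ≥ 2, w − y ≥ 2, y − v ≥ -3, v − z ≥ 4, z − x ≥ -3.
Adding all 5 inequalities: the left sides telescope to 0, and the right sides sum to 2 + 2 + (-3) + 4 + (-3) = 2. So 0 ≥ 2, which is false.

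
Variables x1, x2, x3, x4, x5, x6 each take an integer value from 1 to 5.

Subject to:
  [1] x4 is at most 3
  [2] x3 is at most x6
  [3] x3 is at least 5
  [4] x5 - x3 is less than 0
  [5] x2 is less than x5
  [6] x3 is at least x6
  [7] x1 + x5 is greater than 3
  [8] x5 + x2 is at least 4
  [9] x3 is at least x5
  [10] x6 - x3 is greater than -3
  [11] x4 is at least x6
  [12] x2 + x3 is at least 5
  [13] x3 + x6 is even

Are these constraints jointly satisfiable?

Unsatisfiable

From constraints 2 and 3: x6 ≥ x3 and x3 ≥ 5, so x6 ≥ 5. From constraints 1 and 11: x6 ≤ x4 and x4 ≤ 3, so x6 ≤ 3. But 3 < 5, so no value of x6 works.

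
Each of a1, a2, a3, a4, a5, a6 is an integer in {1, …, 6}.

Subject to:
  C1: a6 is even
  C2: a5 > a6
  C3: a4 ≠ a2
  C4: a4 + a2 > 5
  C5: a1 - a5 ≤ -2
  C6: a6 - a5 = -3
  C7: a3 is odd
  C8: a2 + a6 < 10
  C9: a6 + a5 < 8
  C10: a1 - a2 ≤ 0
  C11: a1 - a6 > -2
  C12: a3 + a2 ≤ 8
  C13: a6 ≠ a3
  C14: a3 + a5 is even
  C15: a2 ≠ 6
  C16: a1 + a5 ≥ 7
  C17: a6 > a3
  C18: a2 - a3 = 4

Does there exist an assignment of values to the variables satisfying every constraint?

Satisfiable

Try a1 = 2, a2 = 5, a3 = 1, a4 = 1, a5 = 5, a6 = 2.
Check constraint 4: a4 + a2 = 6; constraint 5: a1 - a5 = -3; constraint 6: a6 - a5 = -3. The remaining constraints are straightforward to verify.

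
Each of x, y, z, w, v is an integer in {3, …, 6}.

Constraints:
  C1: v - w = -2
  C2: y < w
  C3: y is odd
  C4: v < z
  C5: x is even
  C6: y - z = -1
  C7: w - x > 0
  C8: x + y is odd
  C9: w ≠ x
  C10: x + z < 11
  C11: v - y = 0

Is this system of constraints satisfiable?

Satisfiable

Take x = 4, y = 3, z = 4, w = 5, v = 3. Then constraint 1: v - w = -2; constraint 6: y - z = -1, and every other listed constraint is also met.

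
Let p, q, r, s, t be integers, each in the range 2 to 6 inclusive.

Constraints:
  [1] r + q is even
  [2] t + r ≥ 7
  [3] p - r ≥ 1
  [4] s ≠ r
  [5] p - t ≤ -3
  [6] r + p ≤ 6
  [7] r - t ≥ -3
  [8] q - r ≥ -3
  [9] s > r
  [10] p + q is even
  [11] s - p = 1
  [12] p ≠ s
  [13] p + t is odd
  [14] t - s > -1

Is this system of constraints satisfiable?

Unsatisfiable

Constraints 3, 5, and 7 give r − t ≥ -3, t − p ≥ 3, p − r ≥ 1.
Adding all 3 inequalities: the left sides telescope to 0, and the right sides sum to (-3) + 3 + 1 = 1. So 0 ≥ 1, which is false.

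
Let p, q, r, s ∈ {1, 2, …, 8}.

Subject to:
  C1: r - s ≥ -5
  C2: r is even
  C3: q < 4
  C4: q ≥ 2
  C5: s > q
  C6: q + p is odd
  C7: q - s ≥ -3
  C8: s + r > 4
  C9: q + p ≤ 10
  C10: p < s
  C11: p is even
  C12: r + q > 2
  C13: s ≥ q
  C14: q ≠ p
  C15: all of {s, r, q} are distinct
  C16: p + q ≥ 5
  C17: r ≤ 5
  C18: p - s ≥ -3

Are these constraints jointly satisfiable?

Setting (p, q, r, s) = (4, 3, 2, 5) satisfies everything: constraint 1: r - s = -3; constraint 7: q - s = -2; constraint 8: s + r = 7, and the others follow.

Satisfiable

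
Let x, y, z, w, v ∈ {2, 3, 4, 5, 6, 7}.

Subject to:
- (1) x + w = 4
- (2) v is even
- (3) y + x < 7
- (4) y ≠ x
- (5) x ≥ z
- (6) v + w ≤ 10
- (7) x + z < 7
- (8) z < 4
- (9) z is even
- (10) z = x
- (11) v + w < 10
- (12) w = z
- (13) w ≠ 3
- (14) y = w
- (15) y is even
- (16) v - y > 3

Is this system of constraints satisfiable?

From constraints 10, 12, and 14, y = w = z = x, so y = x. But constraint 4 says y ≠ x. Contradiction.

Unsatisfiable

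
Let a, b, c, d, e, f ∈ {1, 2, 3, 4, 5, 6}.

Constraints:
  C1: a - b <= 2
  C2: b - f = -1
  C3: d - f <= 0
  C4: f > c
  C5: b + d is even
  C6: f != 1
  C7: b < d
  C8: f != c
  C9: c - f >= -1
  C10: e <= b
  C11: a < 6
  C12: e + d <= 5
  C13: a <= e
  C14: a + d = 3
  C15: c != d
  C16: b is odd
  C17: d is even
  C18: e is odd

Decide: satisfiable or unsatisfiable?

Constraint 16 makes b odd and constraint 17 makes d even, so b + d must be odd. Constraint 5 says b + d is even — contradiction.

Unsatisfiable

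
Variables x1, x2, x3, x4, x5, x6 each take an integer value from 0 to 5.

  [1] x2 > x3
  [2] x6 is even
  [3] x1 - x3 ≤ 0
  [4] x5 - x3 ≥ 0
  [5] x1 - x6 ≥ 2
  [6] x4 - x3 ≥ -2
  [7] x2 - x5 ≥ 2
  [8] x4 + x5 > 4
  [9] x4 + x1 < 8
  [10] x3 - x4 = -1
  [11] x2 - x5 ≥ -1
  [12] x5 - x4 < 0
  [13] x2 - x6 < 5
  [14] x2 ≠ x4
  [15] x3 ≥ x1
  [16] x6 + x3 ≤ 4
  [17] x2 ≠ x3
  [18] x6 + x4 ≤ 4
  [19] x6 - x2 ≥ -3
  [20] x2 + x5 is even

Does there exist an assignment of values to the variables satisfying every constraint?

Unsatisfiable

Constraints 3, 4, 5, 7, and 19 give x2 − x5 ≥ 2, x5 − x3 ≥ 0, x3 − x1 ≥ 0, x1 − x6 ≥ 2, x6 − x2 ≥ -3.
Adding all 5 inequalities: the left sides telescope to 0, and the right sides sum to 2 + 0 + 0 + 2 + (-3) = 1. So 0 ≥ 1, which is false.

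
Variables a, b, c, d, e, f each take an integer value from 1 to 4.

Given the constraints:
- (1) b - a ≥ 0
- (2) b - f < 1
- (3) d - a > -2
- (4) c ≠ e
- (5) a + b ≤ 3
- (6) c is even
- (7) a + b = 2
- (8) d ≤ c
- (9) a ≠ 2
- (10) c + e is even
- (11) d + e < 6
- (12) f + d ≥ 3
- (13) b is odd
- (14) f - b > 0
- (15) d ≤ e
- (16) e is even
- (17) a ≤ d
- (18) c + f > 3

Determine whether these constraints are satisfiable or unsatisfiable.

Take a = 1, b = 1, c = 2, d = 1, e = 4, f = 3. Then constraint 1: b - a = 0; constraint 2: b - f = -2, and every other listed constraint is also met.

Satisfiable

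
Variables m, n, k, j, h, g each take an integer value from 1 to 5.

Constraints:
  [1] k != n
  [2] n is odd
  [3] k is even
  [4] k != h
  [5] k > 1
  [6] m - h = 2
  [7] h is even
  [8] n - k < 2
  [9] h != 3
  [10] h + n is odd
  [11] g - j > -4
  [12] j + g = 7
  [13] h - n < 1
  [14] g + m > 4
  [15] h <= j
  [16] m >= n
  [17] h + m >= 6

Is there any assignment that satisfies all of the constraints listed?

One satisfying assignment is m = 4, n = 3, k = 4, j = 4, h = 2, g = 3.
For the less obvious constraints — constraint 6: m - h = 2; constraint 8: n - k = -1; constraint 11: g - j = -1 — and the others hold by inspection.

Satisfiable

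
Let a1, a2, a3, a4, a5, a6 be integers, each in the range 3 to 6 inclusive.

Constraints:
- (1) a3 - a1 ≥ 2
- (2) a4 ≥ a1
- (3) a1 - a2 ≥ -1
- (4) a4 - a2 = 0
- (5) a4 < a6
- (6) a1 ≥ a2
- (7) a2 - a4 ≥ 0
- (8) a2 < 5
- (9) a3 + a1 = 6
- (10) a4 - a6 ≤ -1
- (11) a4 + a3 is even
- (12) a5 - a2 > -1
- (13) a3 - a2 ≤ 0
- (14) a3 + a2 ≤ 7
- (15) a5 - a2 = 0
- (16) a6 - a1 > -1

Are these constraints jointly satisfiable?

Constraints 1, 3, and 13 give a2 − a3 ≥ 0, a3 − a1 ≥ 2, a1 − a2 ≥ -1.
Adding all 3 inequalities: the left sides telescope to 0, and the right sides sum to 0 + 2 + (-1) = 1. So 0 ≥ 1, which is false.

Unsatisfiable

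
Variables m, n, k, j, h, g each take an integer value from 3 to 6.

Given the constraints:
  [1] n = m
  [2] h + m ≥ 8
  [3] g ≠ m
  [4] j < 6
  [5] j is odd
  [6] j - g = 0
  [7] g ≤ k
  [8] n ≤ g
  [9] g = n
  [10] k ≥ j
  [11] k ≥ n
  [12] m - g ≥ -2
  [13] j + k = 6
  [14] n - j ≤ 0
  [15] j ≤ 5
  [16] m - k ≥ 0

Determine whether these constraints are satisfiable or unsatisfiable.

From constraints 1 and 9, g = n = m, so g = m. But constraint 3 says g ≠ m. Contradiction.

Unsatisfiable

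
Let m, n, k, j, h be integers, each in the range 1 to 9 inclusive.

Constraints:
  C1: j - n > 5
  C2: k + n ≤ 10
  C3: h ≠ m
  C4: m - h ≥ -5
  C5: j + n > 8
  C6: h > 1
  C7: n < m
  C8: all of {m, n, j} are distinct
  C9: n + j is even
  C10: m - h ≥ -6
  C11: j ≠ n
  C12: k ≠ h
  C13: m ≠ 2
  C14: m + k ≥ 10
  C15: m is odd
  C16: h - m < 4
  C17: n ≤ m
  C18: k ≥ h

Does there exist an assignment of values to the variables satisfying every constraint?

One satisfying assignment is m = 3, n = 1, k = 9, j = 9, h = 6.
For the less obvious constraints — constraint 1: j - n = 8; constraint 2: k + n = 10 — and the others hold by inspection.

Satisfiable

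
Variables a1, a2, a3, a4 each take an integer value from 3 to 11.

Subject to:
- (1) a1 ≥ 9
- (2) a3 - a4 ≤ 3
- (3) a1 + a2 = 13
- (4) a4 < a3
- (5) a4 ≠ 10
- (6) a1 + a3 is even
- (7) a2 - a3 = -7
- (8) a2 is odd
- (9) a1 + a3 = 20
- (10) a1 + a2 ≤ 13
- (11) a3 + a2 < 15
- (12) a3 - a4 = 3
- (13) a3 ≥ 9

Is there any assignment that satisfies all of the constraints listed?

Setting (a1, a2, a3, a4) = (10, 3, 10, 7) satisfies everything: constraint 2: a3 - a4 = 3; constraint 3: a1 + a2 = 13; constraint 7: a2 - a3 = -7, and the others follow.

Satisfiable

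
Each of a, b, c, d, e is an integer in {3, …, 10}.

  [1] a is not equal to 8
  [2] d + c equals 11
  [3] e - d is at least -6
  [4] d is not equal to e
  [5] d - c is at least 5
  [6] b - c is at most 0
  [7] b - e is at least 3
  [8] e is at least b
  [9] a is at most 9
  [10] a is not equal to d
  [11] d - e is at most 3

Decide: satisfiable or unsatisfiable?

Unsatisfiable

Constraints 3, 5, 6, and 7 give b − e ≥ 3, e − d ≥ -6, d − c ≥ 5, c − b ≥ 0.
Adding all 4 inequalities: the left sides telescope to 0, and the right sides sum to 3 + (-6) + 5 + 0 = 2. So 0 ≥ 2, which is false.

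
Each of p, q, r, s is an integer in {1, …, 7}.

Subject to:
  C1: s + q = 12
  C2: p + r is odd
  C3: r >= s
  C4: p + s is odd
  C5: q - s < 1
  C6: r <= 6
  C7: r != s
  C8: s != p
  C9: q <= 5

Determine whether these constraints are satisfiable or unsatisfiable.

Unsatisfiable

From constraints 3 and 6: s ≤ r ≤ 6. From constraint 9: q ≤ 5. Hence s + q ≤ 11. But constraint 1 requires s + q = 12, and 12 > 11. Contradiction.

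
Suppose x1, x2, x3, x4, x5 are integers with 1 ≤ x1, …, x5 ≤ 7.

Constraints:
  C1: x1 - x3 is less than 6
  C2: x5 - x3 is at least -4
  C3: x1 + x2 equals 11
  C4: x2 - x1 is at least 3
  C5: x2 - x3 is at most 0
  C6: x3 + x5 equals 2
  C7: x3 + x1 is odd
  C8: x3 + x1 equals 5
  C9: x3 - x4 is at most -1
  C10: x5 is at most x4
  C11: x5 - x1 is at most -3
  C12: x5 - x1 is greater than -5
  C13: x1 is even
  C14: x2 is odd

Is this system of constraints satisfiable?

Unsatisfiable

Constraints 2, 4, 5, and 11 give x1 − x5 ≥ 3, x5 − x3 ≥ -4, x3 − x2 ≥ 0, x2 − x1 ≥ 3.
Adding all 4 inequalities: the left sides telescope to 0, and the right sides sum to 3 + (-4) + 0 + 3 = 2. So 0 ≥ 2, which is false.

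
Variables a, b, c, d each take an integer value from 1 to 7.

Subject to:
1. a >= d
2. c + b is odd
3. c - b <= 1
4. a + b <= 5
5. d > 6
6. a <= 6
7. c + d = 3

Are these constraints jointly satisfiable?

From constraint 5: d ≥ 7. From constraints 1 and 6: d ≤ a and a ≤ 6, so d ≤ 6. But 6 < 7, so no value of d works.

Unsatisfiable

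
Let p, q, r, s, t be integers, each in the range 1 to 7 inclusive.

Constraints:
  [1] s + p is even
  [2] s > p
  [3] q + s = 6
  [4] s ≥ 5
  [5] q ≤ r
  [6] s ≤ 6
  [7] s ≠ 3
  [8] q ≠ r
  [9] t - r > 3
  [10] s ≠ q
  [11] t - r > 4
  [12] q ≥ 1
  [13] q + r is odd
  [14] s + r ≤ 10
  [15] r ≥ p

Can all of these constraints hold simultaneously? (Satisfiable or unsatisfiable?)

Satisfiable

Setting (p, q, r, s, t) = (1, 1, 2, 5, 7) satisfies everything: constraint 3: q + s = 6; constraint 9: t - r = 5, and the others follow.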